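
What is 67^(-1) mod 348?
187

gcd(67, 348) = 1, so the inverse exists.
Extended Euclidean algorithm on (348, 67):
348 = 5 × 67 + 13  ⟹  13 = (1)·348 + (-5)·67
67 = 5 × 13 + 2  ⟹  2 = (-5)·348 + (26)·67
13 = 6 × 2 + 1  ⟹  1 = (31)·348 + (-161)·67
So (-161)·67 ≡ 1 (mod 348), i.e. 67^(-1) ≡ -161 ≡ 187 (mod 348).
Check: 67 × 187 = 12529 ≡ 1 (mod 348)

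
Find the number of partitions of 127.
3913864295

p(n) counts ways to write n as a sum of positive integers (order ignored).
Euler's pentagonal recurrence: p(k) = p(k-1) + p(k-2) - p(k-5) - p(k-7) + p(k-12) + p(k-15) - ... (offsets j(3j∓1)/2, signs ++--, p(0)=1, p(<0)=0).
DP table for k = 0..126: p(0)=1, p(1)=1, p(2)=2, p(3)=3, p(4)=5, p(5)=7, p(6)=11, p(7)=15, p(8)=22, p(9)=30, p(10)=42, p(11)=56, p(12)=77, p(13)=101, p(14)=135, p(15)=176, p(16)=231, p(17)=297, p(18)=385, p(19)=490, p(20)=627, p(21)=792, p(22)=1002, p(23)=1255, p(24)=1575, p(25)=1958, p(26)=2436, p(27)=3010, p(28)=3718, p(29)=4565, p(30)=5604, p(31)=6842, p(32)=8349, p(33)=10143, p(34)=12310, p(35)=14883, p(36)=17977, p(37)=21637, p(38)=26015, p(39)=31185, p(40)=37338, p(41)=44583, p(42)=53174, p(43)=63261, p(44)=75175, p(45)=89134, p(46)=105558, p(47)=124754, p(48)=147273, p(49)=173525, p(50)=204226, p(51)=239943, p(52)=281589, p(53)=329931, p(54)=386155, p(55)=451276, p(56)=526823, p(57)=614154, p(58)=715220, p(59)=831820, p(60)=966467, p(61)=1121505, p(62)=1300156, p(63)=1505499, p(64)=1741630, p(65)=2012558, p(66)=2323520, p(67)=2679689, p(68)=3087735, p(69)=3554345, p(70)=4087968, p(71)=4697205, p(72)=5392783, p(73)=6185689, p(74)=7089500, p(75)=8118264, p(76)=9289091, p(77)=10619863, p(78)=12132164, p(79)=13848650, p(80)=15796476, p(81)=18004327, p(82)=20506255, p(83)=23338469, p(84)=26543660, p(85)=30167357, p(86)=34262962, p(87)=38887673, p(88)=44108109, p(89)=49995925, p(90)=56634173, p(91)=64112359, p(92)=72533807, p(93)=82010177, p(94)=92669720, p(95)=104651419, p(96)=118114304, p(97)=133230930, p(98)=150198136, p(99)=169229875, p(100)=190569292, p(101)=214481126, p(102)=241265379, p(103)=271248950, p(104)=304801365, p(105)=342325709, p(106)=384276336, p(107)=431149389, p(108)=483502844, p(109)=541946240, p(110)=607163746, p(111)=679903203, p(112)=761002156, p(113)=851376628, p(114)=952050665, p(115)=1064144451, p(116)=1188908248, p(117)=1327710076, p(118)=1482074143, p(119)=1653668665, p(120)=1844349560, p(121)=2056148051, p(122)=2291320912, p(123)=2552338241, p(124)=2841940500, p(125)=3163127352, p(126)=3519222692.
Final step: p(127) = p(126) + p(125) - p(122) - p(120) + p(115) + p(112) - p(105) - p(101) + p(92) + p(87) - p(76) - p(70) + p(57) + p(50) - p(35) - p(27) + p(10) + p(1)
= 3519222692 + 3163127352 - 2291320912 - 1844349560 + 1064144451 + 761002156 - 342325709 - 214481126 + 72533807 + 38887673 - 9289091 - 4087968 + 614154 + 204226 - 14883 - 3010 + 42 + 1
= 3913864295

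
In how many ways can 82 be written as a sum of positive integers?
20506255

p(n) counts ways to write n as a sum of positive integers (order ignored).
Euler's pentagonal recurrence: p(k) = p(k-1) + p(k-2) - p(k-5) - p(k-7) + p(k-12) + p(k-15) - ... (offsets j(3j∓1)/2, signs ++--, p(0)=1, p(<0)=0).
DP table for k = 0..81: p(0)=1, p(1)=1, p(2)=2, p(3)=3, p(4)=5, p(5)=7, p(6)=11, p(7)=15, p(8)=22, p(9)=30, p(10)=42, p(11)=56, p(12)=77, p(13)=101, p(14)=135, p(15)=176, p(16)=231, p(17)=297, p(18)=385, p(19)=490, p(20)=627, p(21)=792, p(22)=1002, p(23)=1255, p(24)=1575, p(25)=1958, p(26)=2436, p(27)=3010, p(28)=3718, p(29)=4565, p(30)=5604, p(31)=6842, p(32)=8349, p(33)=10143, p(34)=12310, p(35)=14883, p(36)=17977, p(37)=21637, p(38)=26015, p(39)=31185, p(40)=37338, p(41)=44583, p(42)=53174, p(43)=63261, p(44)=75175, p(45)=89134, p(46)=105558, p(47)=124754, p(48)=147273, p(49)=173525, p(50)=204226, p(51)=239943, p(52)=281589, p(53)=329931, p(54)=386155, p(55)=451276, p(56)=526823, p(57)=614154, p(58)=715220, p(59)=831820, p(60)=966467, p(61)=1121505, p(62)=1300156, p(63)=1505499, p(64)=1741630, p(65)=2012558, p(66)=2323520, p(67)=2679689, p(68)=3087735, p(69)=3554345, p(70)=4087968, p(71)=4697205, p(72)=5392783, p(73)=6185689, p(74)=7089500, p(75)=8118264, p(76)=9289091, p(77)=10619863, p(78)=12132164, p(79)=13848650, p(80)=15796476, p(81)=18004327.
Final step: p(82) = p(81) + p(80) - p(77) - p(75) + p(70) + p(67) - p(60) - p(56) + p(47) + p(42) - p(31) - p(25) + p(12) + p(5)
= 18004327 + 15796476 - 10619863 - 8118264 + 4087968 + 2679689 - 966467 - 526823 + 124754 + 53174 - 6842 - 1958 + 77 + 7
= 20506255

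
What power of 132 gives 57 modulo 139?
60

Baby-step giant-step with step n = ⌈√139⌉ = 12.
Baby steps 132^j mod 139 (j:value) for j=0..11: 0:1, 1:132, 2:49, 3:74, 4:38, 5:12, 6:55, 7:32, 8:54, 9:39, 10:5, 11:104.
Giant-step multiplier: 132^(-12) ≡ 132^(138-12) = 132^126 ≡ 80 (mod 139).
Giant steps γ_i = 57·80^i mod 139: γ_0=57, γ_1=112, γ_2=64, γ_3=116, γ_4=106, γ_5=1 (in table at j=0).
x = i·n + j = 5·12 + 0 = 60.
Check: 132^60 ≡ 57 (mod 139).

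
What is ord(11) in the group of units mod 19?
3

19 is prime, so ord(11) divides φ(19) = 18.
Divisors of 18: 1, 2, 3, 6, 9, 18.
Repeated squaring: 11^1 ≡ 11, 11^2 ≡ 7, 11^4 ≡ 11, 11^8 ≡ 7, 11^16 ≡ 11 (mod 19).
Test 11^d mod 19 for each divisor d in increasing order:
11^1 ≡ 11
11^2 ≡ 7
11^3 = 11^2·11^1 ≡ 1  ← first divisor giving 1
The order is 3.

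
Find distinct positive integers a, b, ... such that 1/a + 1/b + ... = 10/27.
1/3 + 1/27

Greedy algorithm:
10/27: ceiling(27/10) = 3, use 1/3
1/27: ceiling(27/1) = 27, use 1/27
Result: 10/27 = 1/3 + 1/27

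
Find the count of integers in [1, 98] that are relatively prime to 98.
42

98 = 2 × 7^2
φ(n) = n × ∏(1 - 1/p) for each prime p dividing n
φ(98) = 98 × (1 - 1/2) × (1 - 1/7) = 42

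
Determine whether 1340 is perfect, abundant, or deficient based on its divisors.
abundant

Proper divisors of 1340: sum = 1 + 2 + 4 + 5 + 10 + 20 + 67 + 134 + 268 + 335 + 670 = 1516
Since 1516 > 1340, 1340 is abundant.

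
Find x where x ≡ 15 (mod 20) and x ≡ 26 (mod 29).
55

Using Chinese Remainder Theorem:
M = 20 × 29 = 580
M1 = 29, M2 = 20
y1 = 29^(-1) mod 20 = 9
y2 = 20^(-1) mod 29 = 16
x = (15×29×9 + 26×20×16) mod 580 = 55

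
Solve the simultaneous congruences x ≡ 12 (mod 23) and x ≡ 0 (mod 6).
12

Using Chinese Remainder Theorem:
M = 23 × 6 = 138
M1 = 6, M2 = 23
y1 = 6^(-1) mod 23 = 4
y2 = 23^(-1) mod 6 = 5
x = (12×6×4 + 0×23×5) mod 138 = 12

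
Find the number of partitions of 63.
1505499

p(n) counts ways to write n as a sum of positive integers (order ignored).
Euler's pentagonal recurrence: p(k) = p(k-1) + p(k-2) - p(k-5) - p(k-7) + p(k-12) + p(k-15) - ... (offsets j(3j∓1)/2, signs ++--, p(0)=1, p(<0)=0).
DP table for k = 0..62: p(0)=1, p(1)=1, p(2)=2, p(3)=3, p(4)=5, p(5)=7, p(6)=11, p(7)=15, p(8)=22, p(9)=30, p(10)=42, p(11)=56, p(12)=77, p(13)=101, p(14)=135, p(15)=176, p(16)=231, p(17)=297, p(18)=385, p(19)=490, p(20)=627, p(21)=792, p(22)=1002, p(23)=1255, p(24)=1575, p(25)=1958, p(26)=2436, p(27)=3010, p(28)=3718, p(29)=4565, p(30)=5604, p(31)=6842, p(32)=8349, p(33)=10143, p(34)=12310, p(35)=14883, p(36)=17977, p(37)=21637, p(38)=26015, p(39)=31185, p(40)=37338, p(41)=44583, p(42)=53174, p(43)=63261, p(44)=75175, p(45)=89134, p(46)=105558, p(47)=124754, p(48)=147273, p(49)=173525, p(50)=204226, p(51)=239943, p(52)=281589, p(53)=329931, p(54)=386155, p(55)=451276, p(56)=526823, p(57)=614154, p(58)=715220, p(59)=831820, p(60)=966467, p(61)=1121505, p(62)=1300156.
Final step: p(63) = p(62) + p(61) - p(58) - p(56) + p(51) + p(48) - p(41) - p(37) + p(28) + p(23) - p(12) - p(6)
= 1300156 + 1121505 - 715220 - 526823 + 239943 + 147273 - 44583 - 21637 + 3718 + 1255 - 77 - 11
= 1505499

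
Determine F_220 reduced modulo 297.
165

Matrix identity: Q^n = [[F_(n+1), F_n], [F_n, F_(n-1)]] with Q = [[1,1],[1,0]].
n = 220 = 11011100₂. Square-and-multiply, entries mod 297:
Q^1 = [[1,1],[1,0]]
Q^3 = (Q^1)²·Q = [[3,2],[2,1]]
Q^6 = (Q^3)² = [[13,8],[8,5]]
Q^13 = (Q^6)²·Q = [[80,233],[233,144]]
Q^27 = (Q^13)²·Q = [[21,101],[101,217]]
Q^55 = (Q^27)²·Q = [[228,247],[247,278]]
Q^110 = (Q^55)² = [[133,242],[242,188]]
Q^220 = (Q^110)² = [[221,165],[165,56]]
F_220 mod 297 = Q^220[0][1] = 165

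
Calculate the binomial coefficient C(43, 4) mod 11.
1

Using Lucas' theorem:
Write n=43 and k=4 in base 11:
n in base 11: [3, 10]
k in base 11: [0, 4]
C(43,4) mod 11 = ∏ C(n_i, k_i) mod 11
Digit binomials (mod 11): C(3,0) = 1; C(10,4) = 210 ≡ 1
Product: 1 × 1 = 1 ≡ 1 (mod 11)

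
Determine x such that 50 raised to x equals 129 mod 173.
21

Baby-step giant-step with step n = ⌈√173⌉ = 14.
Baby steps 50^j mod 173 (j:value) for j=0..13: 0:1, 1:50, 2:78, 3:94, 4:29, 5:66, 6:13, 7:131, 8:149, 9:11, 10:31, 11:166, 12:169, 13:146.
Giant-step multiplier: 50^(-14) ≡ 50^(172-14) = 50^158 ≡ 56 (mod 173).
Giant steps γ_i = 129·56^i mod 173: γ_0=129, γ_1=131 (in table at j=7).
x = i·n + j = 1·14 + 7 = 21.
Check: 50^21 ≡ 129 (mod 173).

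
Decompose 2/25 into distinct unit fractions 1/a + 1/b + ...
1/13 + 1/325

Greedy algorithm:
2/25: ceiling(25/2) = 13, use 1/13
1/325: ceiling(325/1) = 325, use 1/325
Result: 2/25 = 1/13 + 1/325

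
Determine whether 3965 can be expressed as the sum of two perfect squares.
11² + 62² (a=11, b=62)

Factorization: 3965 = 5 × 13 × 61
By Fermat: n is sum of two squares iff every prime p ≡ 3 (mod 4) appears to even power.
All primes ≡ 3 (mod 4) appear to even power.
Search a = 0, 1, 2, … for 3965 - a² a perfect square: first hit at a = 11: 3965 - 121 = 3844 = 62².
3965 = 11² + 62² = 121 + 3844 ✓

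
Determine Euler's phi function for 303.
200

303 = 3 × 101
φ(n) = n × ∏(1 - 1/p) for each prime p dividing n
φ(303) = 303 × (1 - 1/3) × (1 - 1/101) = 200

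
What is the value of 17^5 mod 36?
17

Repeated squaring. Binary of 5 = 101.
17^1 ≡ 17 (mod 36); 17^2 ≡ 1 (mod 36); 17^4 ≡ 1 (mod 36)
17^5 = 17^1 × 17^4 ≡ 17 (mod 36)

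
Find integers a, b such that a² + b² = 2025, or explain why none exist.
0² + 45² (a=0, b=45)

Factorization: 2025 = 3^4 × 5^2
By Fermat: n is sum of two squares iff every prime p ≡ 3 (mod 4) appears to even power.
All primes ≡ 3 (mod 4) appear to even power.
Search a = 0, 1, 2, … for 2025 - a² a perfect square: first hit at a = 0: 2025 - 0 = 2025 = 45².
2025 = 0² + 45² = 0 + 2025 ✓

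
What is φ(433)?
432

433 = 433
φ(n) = n × ∏(1 - 1/p) for each prime p dividing n
φ(433) = 433 × (1 - 1/433) = 432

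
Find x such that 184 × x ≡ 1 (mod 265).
229

gcd(184, 265) = 1, so the inverse exists.
Extended Euclidean algorithm on (265, 184):
265 = 1 × 184 + 81  ⟹  81 = (1)·265 + (-1)·184
184 = 2 × 81 + 22  ⟹  22 = (-2)·265 + (3)·184
81 = 3 × 22 + 15  ⟹  15 = (7)·265 + (-10)·184
22 = 1 × 15 + 7  ⟹  7 = (-9)·265 + (13)·184
15 = 2 × 7 + 1  ⟹  1 = (25)·265 + (-36)·184
So (-36)·184 ≡ 1 (mod 265), i.e. 184^(-1) ≡ -36 ≡ 229 (mod 265).
Check: 184 × 229 = 42136 ≡ 1 (mod 265)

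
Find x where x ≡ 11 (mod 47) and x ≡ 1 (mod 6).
199

Using Chinese Remainder Theorem:
M = 47 × 6 = 282
M1 = 6, M2 = 47
y1 = 6^(-1) mod 47 = 8
y2 = 47^(-1) mod 6 = 5
x = (11×6×8 + 1×47×5) mod 282 = 199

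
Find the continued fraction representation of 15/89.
[0; 5, 1, 14]

Euclidean algorithm steps:
15 = 0 × 89 + 15
89 = 5 × 15 + 14
15 = 1 × 14 + 1
14 = 14 × 1 + 0
Continued fraction: [0; 5, 1, 14]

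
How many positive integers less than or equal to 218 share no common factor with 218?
108

218 = 2 × 109
φ(n) = n × ∏(1 - 1/p) for each prime p dividing n
φ(218) = 218 × (1 - 1/2) × (1 - 1/109) = 108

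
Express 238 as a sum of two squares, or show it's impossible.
Not possible

Factorization: 238 = 2 × 7 × 17
By Fermat: n is sum of two squares iff every prime p ≡ 3 (mod 4) appears to even power.
Prime(s) ≡ 3 (mod 4) with odd exponent: [(7, 1)]
Therefore 238 cannot be expressed as a² + b².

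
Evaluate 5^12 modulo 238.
225

Repeated squaring. Binary of 12 = 1100.
5^1 ≡ 5 (mod 238); 5^2 ≡ 25 (mod 238); 5^4 ≡ 149 (mod 238); 5^8 ≡ 67 (mod 238)
5^12 = 5^4 × 5^8 ≡ 225 (mod 238)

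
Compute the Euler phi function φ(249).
164

249 = 3 × 83
φ(n) = n × ∏(1 - 1/p) for each prime p dividing n
φ(249) = 249 × (1 - 1/3) × (1 - 1/83) = 164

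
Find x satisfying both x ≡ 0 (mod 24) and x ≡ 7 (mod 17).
24

Using Chinese Remainder Theorem:
M = 24 × 17 = 408
M1 = 17, M2 = 24
y1 = 17^(-1) mod 24 = 17
y2 = 24^(-1) mod 17 = 5
x = (0×17×17 + 7×24×5) mod 408 = 24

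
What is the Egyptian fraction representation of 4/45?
1/12 + 1/180

Greedy algorithm:
4/45: ceiling(45/4) = 12, use 1/12
1/180: ceiling(180/1) = 180, use 1/180
Result: 4/45 = 1/12 + 1/180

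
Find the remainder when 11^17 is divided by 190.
121

Repeated squaring. Binary of 17 = 10001.
11^1 ≡ 11 (mod 190); 11^2 ≡ 121 (mod 190); 11^4 ≡ 11 (mod 190); 11^8 ≡ 121 (mod 190); 11^16 ≡ 11 (mod 190)
11^17 = 11^1 × 11^16 ≡ 121 (mod 190)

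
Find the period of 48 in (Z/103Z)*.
102

103 is prime, so ord(48) divides φ(103) = 102.
Divisors of 102: 1, 2, 3, 6, 17, 34, 51, 102.
Repeated squaring: 48^1 ≡ 48, 48^2 ≡ 38, 48^4 ≡ 2, 48^8 ≡ 4, 48^16 ≡ 16, 48^32 ≡ 50, 48^64 ≡ 28 (mod 103).
Test 48^d mod 103 for each divisor d in increasing order:
48^1 ≡ 48
48^2 ≡ 38
48^3 = 48^2·48^1 ≡ 73
48^6 = 48^4·48^2 ≡ 76
48^17 = 48^16·48^1 ≡ 47
48^34 = 48^32·48^2 ≡ 46
48^51 = 48^32·48^16·48^2·48^1 ≡ 102
48^102 = 48^64·48^32·48^4·48^2 ≡ 1  ← first divisor giving 1
The order is 102.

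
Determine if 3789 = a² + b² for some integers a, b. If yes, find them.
42² + 45² (a=42, b=45)

Factorization: 3789 = 3^2 × 421
By Fermat: n is sum of two squares iff every prime p ≡ 3 (mod 4) appears to even power.
All primes ≡ 3 (mod 4) appear to even power.
Search a = 0, 1, 2, … for 3789 - a² a perfect square: first hit at a = 42: 3789 - 1764 = 2025 = 45².
3789 = 42² + 45² = 1764 + 2025 ✓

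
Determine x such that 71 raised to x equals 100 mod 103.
12

Baby-step giant-step with step n = ⌈√103⌉ = 11.
Baby steps 71^j mod 103 (j:value) for j=0..10: 0:1, 1:71, 2:97, 3:89, 4:36, 5:84, 6:93, 7:11, 8:60, 9:37, 10:52.
Giant-step multiplier: 71^(-11) ≡ 71^(102-11) = 71^91 ≡ 45 (mod 103).
Giant steps γ_i = 100·45^i mod 103: γ_0=100, γ_1=71 (in table at j=1).
x = i·n + j = 1·11 + 1 = 12.
Check: 71^12 ≡ 100 (mod 103).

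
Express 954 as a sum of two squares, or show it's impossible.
15² + 27² (a=15, b=27)

Factorization: 954 = 2 × 3^2 × 53
By Fermat: n is sum of two squares iff every prime p ≡ 3 (mod 4) appears to even power.
All primes ≡ 3 (mod 4) appear to even power.
Search a = 0, 1, 2, … for 954 - a² a perfect square: first hit at a = 15: 954 - 225 = 729 = 27².
954 = 15² + 27² = 225 + 729 ✓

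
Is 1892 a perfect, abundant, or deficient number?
deficient

Proper divisors of 1892: sum = 1 + 2 + 4 + 11 + 22 + 43 + 44 + 86 + 172 + 473 + 946 = 1804
Since 1804 < 1892, 1892 is deficient.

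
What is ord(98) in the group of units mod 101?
100

101 is prime, so ord(98) divides φ(101) = 100.
Divisors of 100: 1, 2, 4, 5, 10, 20, 25, 50, 100.
Repeated squaring: 98^1 ≡ 98, 98^2 ≡ 9, 98^4 ≡ 81, 98^8 ≡ 97, 98^16 ≡ 16, 98^32 ≡ 54, 98^64 ≡ 88 (mod 101).
Test 98^d mod 101 for each divisor d in increasing order:
98^1 ≡ 98
98^2 ≡ 9
98^4 ≡ 81
98^5 = 98^4·98^1 ≡ 60
98^10 = 98^8·98^2 ≡ 65
98^20 = 98^16·98^4 ≡ 84
98^25 = 98^16·98^8·98^1 ≡ 91
98^50 = 98^32·98^16·98^2 ≡ 100
98^100 = 98^64·98^32·98^4 ≡ 1  ← first divisor giving 1
The order is 100.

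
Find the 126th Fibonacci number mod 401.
110

Matrix identity: Q^n = [[F_(n+1), F_n], [F_n, F_(n-1)]] with Q = [[1,1],[1,0]].
n = 126 = 1111110₂. Square-and-multiply, entries mod 401:
Q^1 = [[1,1],[1,0]]
Q^3 = (Q^1)²·Q = [[3,2],[2,1]]
Q^7 = (Q^3)²·Q = [[21,13],[13,8]]
Q^15 = (Q^7)²·Q = [[185,209],[209,377]]
Q^31 = (Q^15)²·Q = [[77,112],[112,366]]
Q^63 = (Q^31)²·Q = [[320,27],[27,293]]
Q^126 = (Q^63)² = [[72,110],[110,363]]
F_126 mod 401 = Q^126[0][1] = 110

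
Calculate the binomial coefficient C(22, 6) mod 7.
0

Using Lucas' theorem:
Write n=22 and k=6 in base 7:
n in base 7: [3, 1]
k in base 7: [0, 6]
C(22,6) mod 7 = ∏ C(n_i, k_i) mod 7
Digit binomials (mod 7): C(3,0) = 1; C(1,6) = 0 (k_i > n_i)
Product: 1 × 0 = 0 ≡ 0 (mod 7)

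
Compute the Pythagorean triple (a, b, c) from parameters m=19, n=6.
(325, 228, 397)

Euclid's formula: a = m² - n², b = 2mn, c = m² + n²
m = 19, n = 6
a = 19² - 6² = 361 - 36 = 325
b = 2 × 19 × 6 = 228
c = 19² + 6² = 361 + 36 = 397
Verification: 325² + 228² = 105625 + 51984 = 157609 = 397² ✓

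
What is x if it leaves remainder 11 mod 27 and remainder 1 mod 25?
551

Using Chinese Remainder Theorem:
M = 27 × 25 = 675
M1 = 25, M2 = 27
y1 = 25^(-1) mod 27 = 13
y2 = 27^(-1) mod 25 = 13
x = (11×25×13 + 1×27×13) mod 675 = 551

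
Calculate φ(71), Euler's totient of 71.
70

71 = 71
φ(n) = n × ∏(1 - 1/p) for each prime p dividing n
φ(71) = 71 × (1 - 1/71) = 70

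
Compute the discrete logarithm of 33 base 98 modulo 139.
105

Baby-step giant-step with step n = ⌈√139⌉ = 12.
Baby steps 98^j mod 139 (j:value) for j=0..11: 0:1, 1:98, 2:13, 3:23, 4:30, 5:21, 6:112, 7:134, 8:66, 9:74, 10:24, 11:128.
Giant-step multiplier: 98^(-12) ≡ 98^(138-12) = 98^126 ≡ 45 (mod 139).
Giant steps γ_i = 33·45^i mod 139: γ_0=33, γ_1=95, γ_2=105, γ_3=138, γ_4=94, γ_5=60, γ_6=59, γ_7=14, γ_8=74 (in table at j=9).
x = i·n + j = 8·12 + 9 = 105.
Check: 98^105 ≡ 33 (mod 139).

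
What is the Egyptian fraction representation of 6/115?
1/20 + 1/460

Greedy algorithm:
6/115: ceiling(115/6) = 20, use 1/20
1/460: ceiling(460/1) = 460, use 1/460
Result: 6/115 = 1/20 + 1/460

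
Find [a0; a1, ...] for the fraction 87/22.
[3; 1, 21]

Euclidean algorithm steps:
87 = 3 × 22 + 21
22 = 1 × 21 + 1
21 = 21 × 1 + 0
Continued fraction: [3; 1, 21]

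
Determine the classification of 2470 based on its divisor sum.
abundant

Proper divisors of 2470: sum = 1 + 2 + 5 + 10 + 13 + 19 + 26 + 38 + 65 + 95 + 130 + 190 + 247 + 494 + 1235 = 2570
Since 2570 > 2470, 2470 is abundant.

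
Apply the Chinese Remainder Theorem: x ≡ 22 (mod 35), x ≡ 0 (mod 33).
792

Using Chinese Remainder Theorem:
M = 35 × 33 = 1155
M1 = 33, M2 = 35
y1 = 33^(-1) mod 35 = 17
y2 = 35^(-1) mod 33 = 17
x = (22×33×17 + 0×35×17) mod 1155 = 792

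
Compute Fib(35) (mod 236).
101

Matrix identity: Q^n = [[F_(n+1), F_n], [F_n, F_(n-1)]] with Q = [[1,1],[1,0]].
n = 35 = 100011₂. Square-and-multiply, entries mod 236:
Q^1 = [[1,1],[1,0]]
Q^2 = (Q^1)² = [[2,1],[1,1]]
Q^4 = (Q^2)² = [[5,3],[3,2]]
Q^8 = (Q^4)² = [[34,21],[21,13]]
Q^17 = (Q^8)²·Q = [[224,181],[181,43]]
Q^35 = (Q^17)²·Q = [[48,101],[101,183]]
F_35 mod 236 = Q^35[0][1] = 101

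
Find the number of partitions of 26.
2436

p(n) counts ways to write n as a sum of positive integers (order ignored).
Euler's pentagonal recurrence: p(k) = p(k-1) + p(k-2) - p(k-5) - p(k-7) + p(k-12) + p(k-15) - ... (offsets j(3j∓1)/2, signs ++--, p(0)=1, p(<0)=0).
DP table for k = 0..25: p(0)=1, p(1)=1, p(2)=2, p(3)=3, p(4)=5, p(5)=7, p(6)=11, p(7)=15, p(8)=22, p(9)=30, p(10)=42, p(11)=56, p(12)=77, p(13)=101, p(14)=135, p(15)=176, p(16)=231, p(17)=297, p(18)=385, p(19)=490, p(20)=627, p(21)=792, p(22)=1002, p(23)=1255, p(24)=1575, p(25)=1958.
Final step: p(26) = p(25) + p(24) - p(21) - p(19) + p(14) + p(11) - p(4) - p(0)
= 1958 + 1575 - 792 - 490 + 135 + 56 - 5 - 1
= 2436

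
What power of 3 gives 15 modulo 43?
26

Baby-step giant-step with step n = ⌈√43⌉ = 7.
Baby steps 3^j mod 43 (j:value) for j=0..6: 0:1, 1:3, 2:9, 3:27, 4:38, 5:28, 6:41.
Giant-step multiplier: 3^(-7) ≡ 3^(42-7) = 3^35 ≡ 7 (mod 43).
Giant steps γ_i = 15·7^i mod 43: γ_0=15, γ_1=19, γ_2=4, γ_3=28 (in table at j=5).
x = i·n + j = 3·7 + 5 = 26.
Check: 3^26 ≡ 15 (mod 43).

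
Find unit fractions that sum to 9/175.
1/20 + 1/700

Greedy algorithm:
9/175: ceiling(175/9) = 20, use 1/20
1/700: ceiling(700/1) = 700, use 1/700
Result: 9/175 = 1/20 + 1/700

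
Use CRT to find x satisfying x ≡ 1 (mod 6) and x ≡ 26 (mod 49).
271

Using Chinese Remainder Theorem:
M = 6 × 49 = 294
M1 = 49, M2 = 6
y1 = 49^(-1) mod 6 = 1
y2 = 6^(-1) mod 49 = 41
x = (1×49×1 + 26×6×41) mod 294 = 271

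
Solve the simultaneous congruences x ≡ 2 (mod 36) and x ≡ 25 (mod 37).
506

Using Chinese Remainder Theorem:
M = 36 × 37 = 1332
M1 = 37, M2 = 36
y1 = 37^(-1) mod 36 = 1
y2 = 36^(-1) mod 37 = 36
x = (2×37×1 + 25×36×36) mod 1332 = 506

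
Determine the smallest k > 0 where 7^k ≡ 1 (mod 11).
10

11 is prime, so ord(7) divides φ(11) = 10.
Divisors of 10: 1, 2, 5, 10.
Repeated squaring: 7^1 ≡ 7, 7^2 ≡ 5, 7^4 ≡ 3, 7^8 ≡ 9 (mod 11).
Test 7^d mod 11 for each divisor d in increasing order:
7^1 ≡ 7
7^2 ≡ 5
7^5 = 7^4·7^1 ≡ 10
7^10 = 7^8·7^2 ≡ 1  ← first divisor giving 1
The order is 10.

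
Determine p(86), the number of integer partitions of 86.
34262962

p(n) counts ways to write n as a sum of positive integers (order ignored).
Euler's pentagonal recurrence: p(k) = p(k-1) + p(k-2) - p(k-5) - p(k-7) + p(k-12) + p(k-15) - ... (offsets j(3j∓1)/2, signs ++--, p(0)=1, p(<0)=0).
DP table for k = 0..85: p(0)=1, p(1)=1, p(2)=2, p(3)=3, p(4)=5, p(5)=7, p(6)=11, p(7)=15, p(8)=22, p(9)=30, p(10)=42, p(11)=56, p(12)=77, p(13)=101, p(14)=135, p(15)=176, p(16)=231, p(17)=297, p(18)=385, p(19)=490, p(20)=627, p(21)=792, p(22)=1002, p(23)=1255, p(24)=1575, p(25)=1958, p(26)=2436, p(27)=3010, p(28)=3718, p(29)=4565, p(30)=5604, p(31)=6842, p(32)=8349, p(33)=10143, p(34)=12310, p(35)=14883, p(36)=17977, p(37)=21637, p(38)=26015, p(39)=31185, p(40)=37338, p(41)=44583, p(42)=53174, p(43)=63261, p(44)=75175, p(45)=89134, p(46)=105558, p(47)=124754, p(48)=147273, p(49)=173525, p(50)=204226, p(51)=239943, p(52)=281589, p(53)=329931, p(54)=386155, p(55)=451276, p(56)=526823, p(57)=614154, p(58)=715220, p(59)=831820, p(60)=966467, p(61)=1121505, p(62)=1300156, p(63)=1505499, p(64)=1741630, p(65)=2012558, p(66)=2323520, p(67)=2679689, p(68)=3087735, p(69)=3554345, p(70)=4087968, p(71)=4697205, p(72)=5392783, p(73)=6185689, p(74)=7089500, p(75)=8118264, p(76)=9289091, p(77)=10619863, p(78)=12132164, p(79)=13848650, p(80)=15796476, p(81)=18004327, p(82)=20506255, p(83)=23338469, p(84)=26543660, p(85)=30167357.
Final step: p(86) = p(85) + p(84) - p(81) - p(79) + p(74) + p(71) - p(64) - p(60) + p(51) + p(46) - p(35) - p(29) + p(16) + p(9)
= 30167357 + 26543660 - 18004327 - 13848650 + 7089500 + 4697205 - 1741630 - 966467 + 239943 + 105558 - 14883 - 4565 + 231 + 30
= 34262962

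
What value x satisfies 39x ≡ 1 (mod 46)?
13

gcd(39, 46) = 1, so the inverse exists.
Extended Euclidean algorithm on (46, 39):
46 = 1 × 39 + 7  ⟹  7 = (1)·46 + (-1)·39
39 = 5 × 7 + 4  ⟹  4 = (-5)·46 + (6)·39
7 = 1 × 4 + 3  ⟹  3 = (6)·46 + (-7)·39
4 = 1 × 3 + 1  ⟹  1 = (-11)·46 + (13)·39
So (13)·39 ≡ 1 (mod 46), i.e. 39^(-1) ≡ 13 (mod 46).
Check: 39 × 13 = 507 ≡ 1 (mod 46)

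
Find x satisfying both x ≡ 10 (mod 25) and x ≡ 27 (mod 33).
60

Using Chinese Remainder Theorem:
M = 25 × 33 = 825
M1 = 33, M2 = 25
y1 = 33^(-1) mod 25 = 22
y2 = 25^(-1) mod 33 = 4
x = (10×33×22 + 27×25×4) mod 825 = 60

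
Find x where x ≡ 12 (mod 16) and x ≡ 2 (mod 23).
140

Using Chinese Remainder Theorem:
M = 16 × 23 = 368
M1 = 23, M2 = 16
y1 = 23^(-1) mod 16 = 7
y2 = 16^(-1) mod 23 = 13
x = (12×23×7 + 2×16×13) mod 368 = 140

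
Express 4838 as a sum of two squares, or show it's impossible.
Not possible

Factorization: 4838 = 2 × 41 × 59
By Fermat: n is sum of two squares iff every prime p ≡ 3 (mod 4) appears to even power.
Prime(s) ≡ 3 (mod 4) with odd exponent: [(59, 1)]
Therefore 4838 cannot be expressed as a² + b².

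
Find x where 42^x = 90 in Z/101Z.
97

Baby-step giant-step with step n = ⌈√101⌉ = 11.
Baby steps 42^j mod 101 (j:value) for j=0..10: 0:1, 1:42, 2:47, 3:55, 4:88, 5:60, 6:96, 7:93, 8:68, 9:28, 10:65.
Giant-step multiplier: 42^(-11) ≡ 42^(100-11) = 42^89 ≡ 34 (mod 101).
Giant steps γ_i = 90·34^i mod 101: γ_0=90, γ_1=30, γ_2=10, γ_3=37, γ_4=46, γ_5=49, γ_6=50, γ_7=84, γ_8=28 (in table at j=9).
x = i·n + j = 8·11 + 9 = 97.
Check: 42^97 ≡ 90 (mod 101).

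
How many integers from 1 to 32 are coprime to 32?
16

32 = 2^5
φ(n) = n × ∏(1 - 1/p) for each prime p dividing n
φ(32) = 32 × (1 - 1/2) = 16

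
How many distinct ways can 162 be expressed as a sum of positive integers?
129913904637

p(n) counts ways to write n as a sum of positive integers (order ignored).
Euler's pentagonal recurrence: p(k) = p(k-1) + p(k-2) - p(k-5) - p(k-7) + p(k-12) + p(k-15) - ... (offsets j(3j∓1)/2, signs ++--, p(0)=1, p(<0)=0).
DP table for k = 0..161: p(0)=1, p(1)=1, p(2)=2, p(3)=3, p(4)=5, p(5)=7, p(6)=11, p(7)=15, p(8)=22, p(9)=30, p(10)=42, p(11)=56, p(12)=77, p(13)=101, p(14)=135, p(15)=176, p(16)=231, p(17)=297, p(18)=385, p(19)=490, p(20)=627, p(21)=792, p(22)=1002, p(23)=1255, p(24)=1575, p(25)=1958, p(26)=2436, p(27)=3010, p(28)=3718, p(29)=4565, p(30)=5604, p(31)=6842, p(32)=8349, p(33)=10143, p(34)=12310, p(35)=14883, p(36)=17977, p(37)=21637, p(38)=26015, p(39)=31185, p(40)=37338, p(41)=44583, p(42)=53174, p(43)=63261, p(44)=75175, p(45)=89134, p(46)=105558, p(47)=124754, p(48)=147273, p(49)=173525, p(50)=204226, p(51)=239943, p(52)=281589, p(53)=329931, p(54)=386155, p(55)=451276, p(56)=526823, p(57)=614154, p(58)=715220, p(59)=831820, p(60)=966467, p(61)=1121505, p(62)=1300156, p(63)=1505499, p(64)=1741630, p(65)=2012558, p(66)=2323520, p(67)=2679689, p(68)=3087735, p(69)=3554345, p(70)=4087968, p(71)=4697205, p(72)=5392783, p(73)=6185689, p(74)=7089500, p(75)=8118264, p(76)=9289091, p(77)=10619863, p(78)=12132164, p(79)=13848650, p(80)=15796476, p(81)=18004327, p(82)=20506255, p(83)=23338469, p(84)=26543660, p(85)=30167357, p(86)=34262962, p(87)=38887673, p(88)=44108109, p(89)=49995925, p(90)=56634173, p(91)=64112359, p(92)=72533807, p(93)=82010177, p(94)=92669720, p(95)=104651419, p(96)=118114304, p(97)=133230930, p(98)=150198136, p(99)=169229875, p(100)=190569292, p(101)=214481126, p(102)=241265379, p(103)=271248950, p(104)=304801365, p(105)=342325709, p(106)=384276336, p(107)=431149389, p(108)=483502844, p(109)=541946240, p(110)=607163746, p(111)=679903203, p(112)=761002156, p(113)=851376628, p(114)=952050665, p(115)=1064144451, p(116)=1188908248, p(117)=1327710076, p(118)=1482074143, p(119)=1653668665, p(120)=1844349560, p(121)=2056148051, p(122)=2291320912, p(123)=2552338241, p(124)=2841940500, p(125)=3163127352, p(126)=3519222692, p(127)=3913864295, p(128)=4351078600, p(129)=4835271870, p(130)=5371315400, p(131)=5964539504, p(132)=6620830889, p(133)=7346629512, p(134)=8149040695, p(135)=9035836076, p(136)=10015581680, p(137)=11097645016, p(138)=12292341831, p(139)=13610949895, p(140)=15065878135, p(141)=16670689208, p(142)=18440293320, p(143)=20390982757, p(144)=22540654445, p(145)=24908858009, p(146)=27517052599, p(147)=30388671978, p(148)=33549419497, p(149)=37027355200, p(150)=40853235313, p(151)=45060624582, p(152)=49686288421, p(153)=54770336324, p(154)=60356673280, p(155)=66493182097, p(156)=73232243759, p(157)=80630964769, p(158)=88751778802, p(159)=97662728555, p(160)=107438159466, p(161)=118159068427.
Final step: p(162) = p(161) + p(160) - p(157) - p(155) + p(150) + p(147) - p(140) - p(136) + p(127) + p(122) - p(111) - p(105) + p(92) + p(85) - p(70) - p(62) + p(45) + p(36) - p(17) - p(7)
= 118159068427 + 107438159466 - 80630964769 - 66493182097 + 40853235313 + 30388671978 - 15065878135 - 10015581680 + 3913864295 + 2291320912 - 679903203 - 342325709 + 72533807 + 30167357 - 4087968 - 1300156 + 89134 + 17977 - 297 - 15
= 129913904637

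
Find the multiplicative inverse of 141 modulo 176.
5

gcd(141, 176) = 1, so the inverse exists.
Extended Euclidean algorithm on (176, 141):
176 = 1 × 141 + 35  ⟹  35 = (1)·176 + (-1)·141
141 = 4 × 35 + 1  ⟹  1 = (-4)·176 + (5)·141
So (5)·141 ≡ 1 (mod 176), i.e. 141^(-1) ≡ 5 (mod 176).
Check: 141 × 5 = 705 ≡ 1 (mod 176)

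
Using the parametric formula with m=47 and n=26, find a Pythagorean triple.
(1533, 2444, 2885)

Euclid's formula: a = m² - n², b = 2mn, c = m² + n²
m = 47, n = 26
a = 47² - 26² = 2209 - 676 = 1533
b = 2 × 47 × 26 = 2444
c = 47² + 26² = 2209 + 676 = 2885
Verification: 1533² + 2444² = 2350089 + 5973136 = 8323225 = 2885² ✓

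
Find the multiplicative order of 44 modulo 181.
45

181 is prime, so ord(44) divides φ(181) = 180.
Divisors of 180: 1, 2, 3, 4, 5, 6, 9, 10, 12, 15, 18, 20, 30, 36, 45, 60, 90, 180.
Repeated squaring: 44^1 ≡ 44, 44^2 ≡ 126, 44^4 ≡ 129, 44^8 ≡ 170, 44^16 ≡ 121, 44^32 ≡ 161, 44^64 ≡ 38, 44^128 ≡ 177 (mod 181).
Test 44^d mod 181 for each divisor d in increasing order:
44^1 ≡ 44
44^2 ≡ 126
44^3 = 44^2·44^1 ≡ 114
44^4 ≡ 129
44^5 = 44^4·44^1 ≡ 65
44^6 = 44^4·44^2 ≡ 145
44^9 = 44^8·44^1 ≡ 59
44^10 = 44^8·44^2 ≡ 62
44^12 = 44^8·44^4 ≡ 29
44^15 = 44^8·44^4·44^2·44^1 ≡ 48
44^18 = 44^16·44^2 ≡ 42
44^20 = 44^16·44^4 ≡ 43
44^30 = 44^16·44^8·44^4·44^2 ≡ 132
44^36 = 44^32·44^4 ≡ 135
44^45 = 44^32·44^8·44^4·44^1 ≡ 1  ← first divisor giving 1
The order is 45.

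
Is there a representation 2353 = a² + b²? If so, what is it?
7² + 48² (a=7, b=48)

Factorization: 2353 = 13 × 181
By Fermat: n is sum of two squares iff every prime p ≡ 3 (mod 4) appears to even power.
All primes ≡ 3 (mod 4) appear to even power.
Search a = 0, 1, 2, … for 2353 - a² a perfect square: first hit at a = 7: 2353 - 49 = 2304 = 48².
2353 = 7² + 48² = 49 + 2304 ✓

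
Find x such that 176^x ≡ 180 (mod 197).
85

Baby-step giant-step with step n = ⌈√197⌉ = 15.
Baby steps 176^j mod 197 (j:value) for j=0..14: 0:1, 1:176, 2:47, 3:195, 4:42, 5:103, 6:4, 7:113, 8:188, 9:189, 10:168, 11:18, 12:16, 13:58, 14:161.
Giant-step multiplier: 176^(-15) ≡ 176^(196-15) = 176^181 ≡ 80 (mod 197).
Giant steps γ_i = 180·80^i mod 197: γ_0=180, γ_1=19, γ_2=141, γ_3=51, γ_4=140, γ_5=168 (in table at j=10).
x = i·n + j = 5·15 + 10 = 85.
Check: 176^85 ≡ 180 (mod 197).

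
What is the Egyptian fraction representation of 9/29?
1/4 + 1/17 + 1/658 + 1/648788

Greedy algorithm:
9/29: ceiling(29/9) = 4, use 1/4
7/116: ceiling(116/7) = 17, use 1/17
3/1972: ceiling(1972/3) = 658, use 1/658
1/648788: ceiling(648788/1) = 648788, use 1/648788
Result: 9/29 = 1/4 + 1/17 + 1/658 + 1/648788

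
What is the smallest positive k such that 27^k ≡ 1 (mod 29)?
28

29 is prime, so ord(27) divides φ(29) = 28.
Divisors of 28: 1, 2, 4, 7, 14, 28.
Repeated squaring: 27^1 ≡ 27, 27^2 ≡ 4, 27^4 ≡ 16, 27^8 ≡ 24, 27^16 ≡ 25 (mod 29).
Test 27^d mod 29 for each divisor d in increasing order:
27^1 ≡ 27
27^2 ≡ 4
27^4 ≡ 16
27^7 = 27^4·27^2·27^1 ≡ 17
27^14 = 27^8·27^4·27^2 ≡ 28
27^28 = 27^16·27^8·27^4 ≡ 1  ← first divisor giving 1
The order is 28.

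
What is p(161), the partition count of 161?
118159068427

p(n) counts ways to write n as a sum of positive integers (order ignored).
Euler's pentagonal recurrence: p(k) = p(k-1) + p(k-2) - p(k-5) - p(k-7) + p(k-12) + p(k-15) - ... (offsets j(3j∓1)/2, signs ++--, p(0)=1, p(<0)=0).
DP table for k = 0..160: p(0)=1, p(1)=1, p(2)=2, p(3)=3, p(4)=5, p(5)=7, p(6)=11, p(7)=15, p(8)=22, p(9)=30, p(10)=42, p(11)=56, p(12)=77, p(13)=101, p(14)=135, p(15)=176, p(16)=231, p(17)=297, p(18)=385, p(19)=490, p(20)=627, p(21)=792, p(22)=1002, p(23)=1255, p(24)=1575, p(25)=1958, p(26)=2436, p(27)=3010, p(28)=3718, p(29)=4565, p(30)=5604, p(31)=6842, p(32)=8349, p(33)=10143, p(34)=12310, p(35)=14883, p(36)=17977, p(37)=21637, p(38)=26015, p(39)=31185, p(40)=37338, p(41)=44583, p(42)=53174, p(43)=63261, p(44)=75175, p(45)=89134, p(46)=105558, p(47)=124754, p(48)=147273, p(49)=173525, p(50)=204226, p(51)=239943, p(52)=281589, p(53)=329931, p(54)=386155, p(55)=451276, p(56)=526823, p(57)=614154, p(58)=715220, p(59)=831820, p(60)=966467, p(61)=1121505, p(62)=1300156, p(63)=1505499, p(64)=1741630, p(65)=2012558, p(66)=2323520, p(67)=2679689, p(68)=3087735, p(69)=3554345, p(70)=4087968, p(71)=4697205, p(72)=5392783, p(73)=6185689, p(74)=7089500, p(75)=8118264, p(76)=9289091, p(77)=10619863, p(78)=12132164, p(79)=13848650, p(80)=15796476, p(81)=18004327, p(82)=20506255, p(83)=23338469, p(84)=26543660, p(85)=30167357, p(86)=34262962, p(87)=38887673, p(88)=44108109, p(89)=49995925, p(90)=56634173, p(91)=64112359, p(92)=72533807, p(93)=82010177, p(94)=92669720, p(95)=104651419, p(96)=118114304, p(97)=133230930, p(98)=150198136, p(99)=169229875, p(100)=190569292, p(101)=214481126, p(102)=241265379, p(103)=271248950, p(104)=304801365, p(105)=342325709, p(106)=384276336, p(107)=431149389, p(108)=483502844, p(109)=541946240, p(110)=607163746, p(111)=679903203, p(112)=761002156, p(113)=851376628, p(114)=952050665, p(115)=1064144451, p(116)=1188908248, p(117)=1327710076, p(118)=1482074143, p(119)=1653668665, p(120)=1844349560, p(121)=2056148051, p(122)=2291320912, p(123)=2552338241, p(124)=2841940500, p(125)=3163127352, p(126)=3519222692, p(127)=3913864295, p(128)=4351078600, p(129)=4835271870, p(130)=5371315400, p(131)=5964539504, p(132)=6620830889, p(133)=7346629512, p(134)=8149040695, p(135)=9035836076, p(136)=10015581680, p(137)=11097645016, p(138)=12292341831, p(139)=13610949895, p(140)=15065878135, p(141)=16670689208, p(142)=18440293320, p(143)=20390982757, p(144)=22540654445, p(145)=24908858009, p(146)=27517052599, p(147)=30388671978, p(148)=33549419497, p(149)=37027355200, p(150)=40853235313, p(151)=45060624582, p(152)=49686288421, p(153)=54770336324, p(154)=60356673280, p(155)=66493182097, p(156)=73232243759, p(157)=80630964769, p(158)=88751778802, p(159)=97662728555, p(160)=107438159466.
Final step: p(161) = p(160) + p(159) - p(156) - p(154) + p(149) + p(146) - p(139) - p(135) + p(126) + p(121) - p(110) - p(104) + p(91) + p(84) - p(69) - p(61) + p(44) + p(35) - p(16) - p(6)
= 107438159466 + 97662728555 - 73232243759 - 60356673280 + 37027355200 + 27517052599 - 13610949895 - 9035836076 + 3519222692 + 2056148051 - 607163746 - 304801365 + 64112359 + 26543660 - 3554345 - 1121505 + 75175 + 14883 - 231 - 11
= 118159068427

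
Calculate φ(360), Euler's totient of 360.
96

360 = 2^3 × 3^2 × 5
φ(n) = n × ∏(1 - 1/p) for each prime p dividing n
φ(360) = 360 × (1 - 1/2) × (1 - 1/3) × (1 - 1/5) = 96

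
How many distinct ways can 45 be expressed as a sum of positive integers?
89134

p(n) counts ways to write n as a sum of positive integers (order ignored).
Euler's pentagonal recurrence: p(k) = p(k-1) + p(k-2) - p(k-5) - p(k-7) + p(k-12) + p(k-15) - ... (offsets j(3j∓1)/2, signs ++--, p(0)=1, p(<0)=0).
DP table for k = 0..44: p(0)=1, p(1)=1, p(2)=2, p(3)=3, p(4)=5, p(5)=7, p(6)=11, p(7)=15, p(8)=22, p(9)=30, p(10)=42, p(11)=56, p(12)=77, p(13)=101, p(14)=135, p(15)=176, p(16)=231, p(17)=297, p(18)=385, p(19)=490, p(20)=627, p(21)=792, p(22)=1002, p(23)=1255, p(24)=1575, p(25)=1958, p(26)=2436, p(27)=3010, p(28)=3718, p(29)=4565, p(30)=5604, p(31)=6842, p(32)=8349, p(33)=10143, p(34)=12310, p(35)=14883, p(36)=17977, p(37)=21637, p(38)=26015, p(39)=31185, p(40)=37338, p(41)=44583, p(42)=53174, p(43)=63261, p(44)=75175.
Final step: p(45) = p(44) + p(43) - p(40) - p(38) + p(33) + p(30) - p(23) - p(19) + p(10) + p(5)
= 75175 + 63261 - 37338 - 26015 + 10143 + 5604 - 1255 - 490 + 42 + 7
= 89134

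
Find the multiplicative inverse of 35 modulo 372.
287

gcd(35, 372) = 1, so the inverse exists.
Extended Euclidean algorithm on (372, 35):
372 = 10 × 35 + 22  ⟹  22 = (1)·372 + (-10)·35
35 = 1 × 22 + 13  ⟹  13 = (-1)·372 + (11)·35
22 = 1 × 13 + 9  ⟹  9 = (2)·372 + (-21)·35
13 = 1 × 9 + 4  ⟹  4 = (-3)·372 + (32)·35
9 = 2 × 4 + 1  ⟹  1 = (8)·372 + (-85)·35
So (-85)·35 ≡ 1 (mod 372), i.e. 35^(-1) ≡ -85 ≡ 287 (mod 372).
Check: 35 × 287 = 10045 ≡ 1 (mod 372)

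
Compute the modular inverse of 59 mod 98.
5

gcd(59, 98) = 1, so the inverse exists.
Extended Euclidean algorithm on (98, 59):
98 = 1 × 59 + 39  ⟹  39 = (1)·98 + (-1)·59
59 = 1 × 39 + 20  ⟹  20 = (-1)·98 + (2)·59
39 = 1 × 20 + 19  ⟹  19 = (2)·98 + (-3)·59
20 = 1 × 19 + 1  ⟹  1 = (-3)·98 + (5)·59
So (5)·59 ≡ 1 (mod 98), i.e. 59^(-1) ≡ 5 (mod 98).
Check: 59 × 5 = 295 ≡ 1 (mod 98)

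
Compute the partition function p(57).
614154

p(n) counts ways to write n as a sum of positive integers (order ignored).
Euler's pentagonal recurrence: p(k) = p(k-1) + p(k-2) - p(k-5) - p(k-7) + p(k-12) + p(k-15) - ... (offsets j(3j∓1)/2, signs ++--, p(0)=1, p(<0)=0).
DP table for k = 0..56: p(0)=1, p(1)=1, p(2)=2, p(3)=3, p(4)=5, p(5)=7, p(6)=11, p(7)=15, p(8)=22, p(9)=30, p(10)=42, p(11)=56, p(12)=77, p(13)=101, p(14)=135, p(15)=176, p(16)=231, p(17)=297, p(18)=385, p(19)=490, p(20)=627, p(21)=792, p(22)=1002, p(23)=1255, p(24)=1575, p(25)=1958, p(26)=2436, p(27)=3010, p(28)=3718, p(29)=4565, p(30)=5604, p(31)=6842, p(32)=8349, p(33)=10143, p(34)=12310, p(35)=14883, p(36)=17977, p(37)=21637, p(38)=26015, p(39)=31185, p(40)=37338, p(41)=44583, p(42)=53174, p(43)=63261, p(44)=75175, p(45)=89134, p(46)=105558, p(47)=124754, p(48)=147273, p(49)=173525, p(50)=204226, p(51)=239943, p(52)=281589, p(53)=329931, p(54)=386155, p(55)=451276, p(56)=526823.
Final step: p(57) = p(56) + p(55) - p(52) - p(50) + p(45) + p(42) - p(35) - p(31) + p(22) + p(17) - p(6) - p(0)
= 526823 + 451276 - 281589 - 204226 + 89134 + 53174 - 14883 - 6842 + 1002 + 297 - 11 - 1
= 614154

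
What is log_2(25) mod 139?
34

Baby-step giant-step with step n = ⌈√139⌉ = 12.
Baby steps 2^j mod 139 (j:value) for j=0..11: 0:1, 1:2, 2:4, 3:8, 4:16, 5:32, 6:64, 7:128, 8:117, 9:95, 10:51, 11:102.
Giant-step multiplier: 2^(-12) ≡ 2^(138-12) = 2^126 ≡ 77 (mod 139).
Giant steps γ_i = 25·77^i mod 139: γ_0=25, γ_1=118, γ_2=51 (in table at j=10).
x = i·n + j = 2·12 + 10 = 34.
Check: 2^34 ≡ 25 (mod 139).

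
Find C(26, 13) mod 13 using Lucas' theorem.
2

Using Lucas' theorem:
Write n=26 and k=13 in base 13:
n in base 13: [2, 0]
k in base 13: [1, 0]
C(26,13) mod 13 = ∏ C(n_i, k_i) mod 13
Digit binomials (mod 13): C(2,1) = 2; C(0,0) = 1
Product: 2 × 1 = 2 ≡ 2 (mod 13)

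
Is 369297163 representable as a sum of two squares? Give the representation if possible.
Not possible

Factorization: 369297163 = 53 × 191^3
By Fermat: n is sum of two squares iff every prime p ≡ 3 (mod 4) appears to even power.
Prime(s) ≡ 3 (mod 4) with odd exponent: [(191, 3)]
Therefore 369297163 cannot be expressed as a² + b².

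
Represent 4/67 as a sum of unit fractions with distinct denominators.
1/17 + 1/1139

Greedy algorithm:
4/67: ceiling(67/4) = 17, use 1/17
1/1139: ceiling(1139/1) = 1139, use 1/1139
Result: 4/67 = 1/17 + 1/1139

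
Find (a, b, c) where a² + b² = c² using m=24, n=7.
(527, 336, 625)

Euclid's formula: a = m² - n², b = 2mn, c = m² + n²
m = 24, n = 7
a = 24² - 7² = 576 - 49 = 527
b = 2 × 24 × 7 = 336
c = 24² + 7² = 576 + 49 = 625
Verification: 527² + 336² = 277729 + 112896 = 390625 = 625² ✓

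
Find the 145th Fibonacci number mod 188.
93

Matrix identity: Q^n = [[F_(n+1), F_n], [F_n, F_(n-1)]] with Q = [[1,1],[1,0]].
n = 145 = 10010001₂. Square-and-multiply, entries mod 188:
Q^1 = [[1,1],[1,0]]
Q^2 = (Q^1)² = [[2,1],[1,1]]
Q^4 = (Q^2)² = [[5,3],[3,2]]
Q^9 = (Q^4)²·Q = [[55,34],[34,21]]
Q^18 = (Q^9)² = [[45,140],[140,93]]
Q^36 = (Q^18)² = [[5,144],[144,49]]
Q^72 = (Q^36)² = [[81,68],[68,13]]
Q^145 = (Q^72)²·Q = [[93,93],[93,0]]
F_145 mod 188 = Q^145[0][1] = 93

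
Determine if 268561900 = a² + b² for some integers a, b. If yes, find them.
Not possible

Factorization: 268561900 = 2^2 × 5^2 × 139^3
By Fermat: n is sum of two squares iff every prime p ≡ 3 (mod 4) appears to even power.
Prime(s) ≡ 3 (mod 4) with odd exponent: [(139, 3)]
Therefore 268561900 cannot be expressed as a² + b².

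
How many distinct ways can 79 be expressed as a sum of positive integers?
13848650

p(n) counts ways to write n as a sum of positive integers (order ignored).
Euler's pentagonal recurrence: p(k) = p(k-1) + p(k-2) - p(k-5) - p(k-7) + p(k-12) + p(k-15) - ... (offsets j(3j∓1)/2, signs ++--, p(0)=1, p(<0)=0).
DP table for k = 0..78: p(0)=1, p(1)=1, p(2)=2, p(3)=3, p(4)=5, p(5)=7, p(6)=11, p(7)=15, p(8)=22, p(9)=30, p(10)=42, p(11)=56, p(12)=77, p(13)=101, p(14)=135, p(15)=176, p(16)=231, p(17)=297, p(18)=385, p(19)=490, p(20)=627, p(21)=792, p(22)=1002, p(23)=1255, p(24)=1575, p(25)=1958, p(26)=2436, p(27)=3010, p(28)=3718, p(29)=4565, p(30)=5604, p(31)=6842, p(32)=8349, p(33)=10143, p(34)=12310, p(35)=14883, p(36)=17977, p(37)=21637, p(38)=26015, p(39)=31185, p(40)=37338, p(41)=44583, p(42)=53174, p(43)=63261, p(44)=75175, p(45)=89134, p(46)=105558, p(47)=124754, p(48)=147273, p(49)=173525, p(50)=204226, p(51)=239943, p(52)=281589, p(53)=329931, p(54)=386155, p(55)=451276, p(56)=526823, p(57)=614154, p(58)=715220, p(59)=831820, p(60)=966467, p(61)=1121505, p(62)=1300156, p(63)=1505499, p(64)=1741630, p(65)=2012558, p(66)=2323520, p(67)=2679689, p(68)=3087735, p(69)=3554345, p(70)=4087968, p(71)=4697205, p(72)=5392783, p(73)=6185689, p(74)=7089500, p(75)=8118264, p(76)=9289091, p(77)=10619863, p(78)=12132164.
Final step: p(79) = p(78) + p(77) - p(74) - p(72) + p(67) + p(64) - p(57) - p(53) + p(44) + p(39) - p(28) - p(22) + p(9) + p(2)
= 12132164 + 10619863 - 7089500 - 5392783 + 2679689 + 1741630 - 614154 - 329931 + 75175 + 31185 - 3718 - 1002 + 30 + 2
= 13848650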